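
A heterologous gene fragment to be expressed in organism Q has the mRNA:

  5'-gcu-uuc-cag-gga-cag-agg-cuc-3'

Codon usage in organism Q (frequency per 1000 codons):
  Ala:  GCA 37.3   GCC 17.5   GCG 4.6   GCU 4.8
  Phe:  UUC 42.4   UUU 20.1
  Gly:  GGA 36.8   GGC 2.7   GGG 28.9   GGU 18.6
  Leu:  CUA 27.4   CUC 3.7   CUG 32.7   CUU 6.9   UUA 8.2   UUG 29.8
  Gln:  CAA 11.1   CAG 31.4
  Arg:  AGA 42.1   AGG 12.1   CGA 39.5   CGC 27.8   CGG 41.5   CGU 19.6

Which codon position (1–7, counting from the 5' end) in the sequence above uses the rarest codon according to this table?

7

Codon 1 GCU (Ala): 4.8 per 1000.
Codon 2 UUC (Phe): 42.4 per 1000.
Codon 3 CAG (Gln): 31.4 per 1000.
Codon 4 GGA (Gly): 36.8 per 1000.
Codon 5 CAG (Gln): 31.4 per 1000.
Codon 6 AGG (Arg): 12.1 per 1000.
Codon 7 CUC (Leu): 3.7 per 1000.
Lowest frequency is 3.7 at codon 7.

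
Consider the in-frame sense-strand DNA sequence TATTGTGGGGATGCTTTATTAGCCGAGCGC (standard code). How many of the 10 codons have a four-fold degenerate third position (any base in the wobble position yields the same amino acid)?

4

Codon 1 TAT (Tyr): third position 2-fold.
Codon 2 TGT (Cys): third position 2-fold.
Codon 3 GGG (Gly): third position 4-fold.
Codon 4 GAT (Asp): third position 2-fold.
Codon 5 GCT (Ala): third position 4-fold.
Codon 6 TTA (Leu): third position 2-fold.
Codon 7 TTA (Leu): third position 2-fold.
Codon 8 GCC (Ala): third position 4-fold.
Codon 9 GAG (Glu): third position 2-fold.
Codon 10 CGC (Arg): third position 4-fold.
Four-fold degenerate third positions: 4.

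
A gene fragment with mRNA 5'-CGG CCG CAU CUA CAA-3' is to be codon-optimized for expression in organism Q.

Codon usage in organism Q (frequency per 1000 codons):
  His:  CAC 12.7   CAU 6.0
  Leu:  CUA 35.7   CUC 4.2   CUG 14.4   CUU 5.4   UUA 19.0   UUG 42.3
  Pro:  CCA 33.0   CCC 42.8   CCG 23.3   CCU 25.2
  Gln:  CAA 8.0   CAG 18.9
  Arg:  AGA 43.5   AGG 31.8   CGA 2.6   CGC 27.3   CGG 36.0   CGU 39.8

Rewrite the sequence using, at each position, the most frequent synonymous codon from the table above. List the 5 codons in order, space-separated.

Codon 1 (Arg): best is AGA at 43.5.
Codon 2 (Pro): best is CCC at 42.8.
Codon 3 (His): best is CAC at 12.7.
Codon 4 (Leu): best is UUG at 42.3.
Codon 5 (Gln): best is CAG at 18.9.

AGA CCC CAC UUG CAG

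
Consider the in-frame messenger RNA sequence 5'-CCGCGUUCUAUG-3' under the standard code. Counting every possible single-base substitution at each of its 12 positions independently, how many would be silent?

9

Codon 1 (CCG, Pro): 3 synonymous substitutions.
Codon 2 (CGU, Arg): 3 synonymous substitutions.
Codon 3 (UCU, Ser): 3 synonymous substitutions.
Codon 4 (AUG, Met): 0 synonymous substitutions.
Total: 3 + 3 + 3 + 0 = 9.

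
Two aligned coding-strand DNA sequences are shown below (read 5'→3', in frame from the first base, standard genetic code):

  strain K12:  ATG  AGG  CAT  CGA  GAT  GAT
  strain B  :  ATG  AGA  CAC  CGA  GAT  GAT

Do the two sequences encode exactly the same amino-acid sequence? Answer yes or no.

Codon 1: ATG Met / ATG Met — identical.
Codon 2: AGG Arg / AGA Arg — synonymous.
Codon 3: CAT His / CAC His — synonymous.
Codon 4: CGA Arg / CGA Arg — identical.
Codon 5: GAT Asp / GAT Asp — identical.
Codon 6: GAT Asp / GAT Asp — identical.
Nonsynonymous differences: 0 → same protein.

yes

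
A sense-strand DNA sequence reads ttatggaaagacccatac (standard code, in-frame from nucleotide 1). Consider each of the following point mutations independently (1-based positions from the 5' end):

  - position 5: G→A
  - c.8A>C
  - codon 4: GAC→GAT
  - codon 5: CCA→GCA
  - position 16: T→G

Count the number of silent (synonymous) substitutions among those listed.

Codon 2: TGG (Trp) → TAG (Stop) — nonsense.
Codon 3: AAA (Lys) → ACA (Thr) — missense.
Codon 4: GAC (Asp) → GAT (Asp) — synonymous.
Codon 5: CCA (Pro) → GCA (Ala) — missense.
Codon 6: TAC (Tyr) → GAC (Asp) — missense.
Synonymous: 1 of 5.

1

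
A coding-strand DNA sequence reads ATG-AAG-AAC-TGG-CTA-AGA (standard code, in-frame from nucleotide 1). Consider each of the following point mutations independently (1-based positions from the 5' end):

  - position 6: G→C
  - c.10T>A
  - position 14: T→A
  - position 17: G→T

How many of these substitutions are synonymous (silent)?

0

Codon 2: AAG (Lys) → AAC (Asn) — missense.
Codon 4: TGG (Trp) → AGG (Arg) — missense.
Codon 5: CTA (Leu) → CAA (Gln) — missense.
Codon 6: AGA (Arg) → ATA (Ile) — missense.
Synonymous: 0 of 4.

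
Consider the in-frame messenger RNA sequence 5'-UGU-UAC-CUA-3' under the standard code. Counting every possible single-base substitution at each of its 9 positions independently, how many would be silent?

Codon 1 (UGU, Cys): 1 synonymous substitution.
Codon 2 (UAC, Tyr): 1 synonymous substitution.
Codon 3 (CUA, Leu): 4 synonymous substitutions.
Total: 1 + 1 + 4 = 6.

6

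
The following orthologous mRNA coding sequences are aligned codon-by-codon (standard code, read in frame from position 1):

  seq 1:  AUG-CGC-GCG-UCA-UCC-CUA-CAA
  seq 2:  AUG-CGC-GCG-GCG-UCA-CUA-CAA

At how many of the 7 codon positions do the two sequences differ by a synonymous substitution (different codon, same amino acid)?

Codon 1: AUG Met / AUG Met — identical.
Codon 2: CGC Arg / CGC Arg — identical.
Codon 3: GCG Ala / GCG Ala — identical.
Codon 4: UCA Ser / GCG Ala — nonsynonymous.
Codon 5: UCC Ser / UCA Ser — synonymous.
Codon 6: CUA Leu / CUA Leu — identical.
Codon 7: CAA Gln / CAA Gln — identical.
Synonymous differences: 1.

1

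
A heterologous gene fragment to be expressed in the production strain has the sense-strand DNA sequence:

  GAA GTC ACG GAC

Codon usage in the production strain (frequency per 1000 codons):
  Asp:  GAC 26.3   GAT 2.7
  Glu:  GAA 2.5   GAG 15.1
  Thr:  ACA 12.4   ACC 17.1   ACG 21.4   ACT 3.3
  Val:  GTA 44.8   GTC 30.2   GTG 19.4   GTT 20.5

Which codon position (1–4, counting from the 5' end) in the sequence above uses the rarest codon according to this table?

Codon 1 GAA (Glu): 2.5 per 1000.
Codon 2 GTC (Val): 30.2 per 1000.
Codon 3 ACG (Thr): 21.4 per 1000.
Codon 4 GAC (Asp): 26.3 per 1000.
Lowest frequency is 2.5 at codon 1.

1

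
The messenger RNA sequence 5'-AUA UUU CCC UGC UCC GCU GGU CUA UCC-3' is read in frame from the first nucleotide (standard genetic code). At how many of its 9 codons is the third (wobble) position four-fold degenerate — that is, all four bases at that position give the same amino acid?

Codon 1 AUA (Ile): third position 3-fold.
Codon 2 UUU (Phe): third position 2-fold.
Codon 3 CCC (Pro): third position 4-fold.
Codon 4 UGC (Cys): third position 2-fold.
Codon 5 UCC (Ser): third position 4-fold.
Codon 6 GCU (Ala): third position 4-fold.
Codon 7 GGU (Gly): third position 4-fold.
Codon 8 CUA (Leu): third position 4-fold.
Codon 9 UCC (Ser): third position 4-fold.
Four-fold degenerate third positions: 6.

6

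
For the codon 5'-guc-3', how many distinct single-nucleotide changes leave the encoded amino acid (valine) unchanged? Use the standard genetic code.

3

Position 1: none → 0 synonymous.
Position 2: none → 0 synonymous.
Position 3: GUU, GUA, GUG → 3 synonymous.
Total: 0 + 0 + 3 = 3.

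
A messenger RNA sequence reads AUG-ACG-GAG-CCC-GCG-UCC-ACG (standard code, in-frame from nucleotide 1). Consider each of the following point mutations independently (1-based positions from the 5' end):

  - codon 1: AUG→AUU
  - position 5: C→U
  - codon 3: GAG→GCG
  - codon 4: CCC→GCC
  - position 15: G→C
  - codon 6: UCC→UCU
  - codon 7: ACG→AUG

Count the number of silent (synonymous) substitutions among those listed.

Codon 1: AUG (Met) → AUU (Ile) — missense.
Codon 2: ACG (Thr) → AUG (Met) — missense.
Codon 3: GAG (Glu) → GCG (Ala) — missense.
Codon 4: CCC (Pro) → GCC (Ala) — missense.
Codon 5: GCG (Ala) → GCC (Ala) — synonymous.
Codon 6: UCC (Ser) → UCU (Ser) — synonymous.
Codon 7: ACG (Thr) → AUG (Met) — missense.
Synonymous: 2 of 7.

2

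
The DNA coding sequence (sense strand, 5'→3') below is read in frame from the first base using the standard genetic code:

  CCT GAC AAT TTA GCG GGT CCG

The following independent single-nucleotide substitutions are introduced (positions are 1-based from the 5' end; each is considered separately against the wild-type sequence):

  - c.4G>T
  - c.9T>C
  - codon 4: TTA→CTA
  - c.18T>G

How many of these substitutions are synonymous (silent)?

Codon 2: GAC (Asp) → TAC (Tyr) — missense.
Codon 3: AAT (Asn) → AAC (Asn) — synonymous.
Codon 4: TTA (Leu) → CTA (Leu) — synonymous.
Codon 6: GGT (Gly) → GGG (Gly) — synonymous.
Synonymous: 3 of 4.

3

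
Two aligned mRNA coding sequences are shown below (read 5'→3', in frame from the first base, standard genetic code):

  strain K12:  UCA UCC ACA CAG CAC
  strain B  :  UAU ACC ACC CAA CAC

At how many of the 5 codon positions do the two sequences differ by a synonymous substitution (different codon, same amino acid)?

2

Codon 1: UCA Ser / UAU Tyr — nonsynonymous.
Codon 2: UCC Ser / ACC Thr — nonsynonymous.
Codon 3: ACA Thr / ACC Thr — synonymous.
Codon 4: CAG Gln / CAA Gln — synonymous.
Codon 5: CAC His / CAC His — identical.
Synonymous differences: 2.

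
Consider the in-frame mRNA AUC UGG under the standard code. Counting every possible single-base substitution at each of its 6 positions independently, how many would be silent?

2

Codon 1 (AUC, Ile): 2 synonymous substitutions.
Codon 2 (UGG, Trp): 0 synonymous substitutions.
Total: 2 + 0 = 2.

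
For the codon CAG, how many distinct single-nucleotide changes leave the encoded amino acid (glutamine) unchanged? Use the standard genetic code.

1

Position 1: none → 0 synonymous.
Position 2: none → 0 synonymous.
Position 3: CAA → 1 synonymous.
Total: 0 + 0 + 1 = 1.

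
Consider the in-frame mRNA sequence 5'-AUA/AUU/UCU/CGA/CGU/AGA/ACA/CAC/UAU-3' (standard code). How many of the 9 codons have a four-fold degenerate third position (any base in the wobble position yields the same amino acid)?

Codon 1 AUA (Ile): third position 3-fold.
Codon 2 AUU (Ile): third position 3-fold.
Codon 3 UCU (Ser): third position 4-fold.
Codon 4 CGA (Arg): third position 4-fold.
Codon 5 CGU (Arg): third position 4-fold.
Codon 6 AGA (Arg): third position 2-fold.
Codon 7 ACA (Thr): third position 4-fold.
Codon 8 CAC (His): third position 2-fold.
Codon 9 UAU (Tyr): third position 2-fold.
Four-fold degenerate third positions: 4.

4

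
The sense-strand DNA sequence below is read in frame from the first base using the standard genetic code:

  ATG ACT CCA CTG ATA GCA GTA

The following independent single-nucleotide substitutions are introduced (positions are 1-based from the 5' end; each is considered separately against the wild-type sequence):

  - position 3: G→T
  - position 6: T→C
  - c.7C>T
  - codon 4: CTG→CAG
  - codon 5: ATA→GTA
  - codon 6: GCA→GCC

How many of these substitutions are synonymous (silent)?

2

Codon 1: ATG (Met) → ATT (Ile) — missense.
Codon 2: ACT (Thr) → ACC (Thr) — synonymous.
Codon 3: CCA (Pro) → TCA (Ser) — missense.
Codon 4: CTG (Leu) → CAG (Gln) — missense.
Codon 5: ATA (Ile) → GTA (Val) — missense.
Codon 6: GCA (Ala) → GCC (Ala) — synonymous.
Synonymous: 2 of 6.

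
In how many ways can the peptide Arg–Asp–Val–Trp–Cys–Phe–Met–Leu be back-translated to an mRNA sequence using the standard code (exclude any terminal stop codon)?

1152

Arg: 6 codons.
Asp: 2 codons.
Val: 4 codons.
Trp: 1 codon.
Cys: 2 codons.
Phe: 2 codons.
Met: 1 codon.
Leu: 6 codons.
6 × 2 × 4 × 1 × 2 × 2 × 1 × 6 = 1152.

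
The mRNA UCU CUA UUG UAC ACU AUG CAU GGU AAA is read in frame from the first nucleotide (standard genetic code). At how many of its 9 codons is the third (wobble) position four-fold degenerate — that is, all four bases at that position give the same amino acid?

4

Codon 1 UCU (Ser): third position 4-fold.
Codon 2 CUA (Leu): third position 4-fold.
Codon 3 UUG (Leu): third position 2-fold.
Codon 4 UAC (Tyr): third position 2-fold.
Codon 5 ACU (Thr): third position 4-fold.
Codon 6 AUG (Met): third position 1-fold.
Codon 7 CAU (His): third position 2-fold.
Codon 8 GGU (Gly): third position 4-fold.
Codon 9 AAA (Lys): third position 2-fold.
Four-fold degenerate third positions: 4.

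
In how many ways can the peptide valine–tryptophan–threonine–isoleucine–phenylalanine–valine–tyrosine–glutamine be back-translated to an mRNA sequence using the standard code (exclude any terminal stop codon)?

Val: 4 codons.
Trp: 1 codon.
Thr: 4 codons.
Ile: 3 codons.
Phe: 2 codons.
Val: 4 codons.
Tyr: 2 codons.
Gln: 2 codons.
4 × 1 × 4 × 3 × 2 × 4 × 2 × 2 = 1536.

1536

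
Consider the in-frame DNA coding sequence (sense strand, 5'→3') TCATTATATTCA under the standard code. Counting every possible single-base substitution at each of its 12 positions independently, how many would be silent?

9

Codon 1 (TCA, Ser): 3 synonymous substitutions.
Codon 2 (TTA, Leu): 2 synonymous substitutions.
Codon 3 (TAT, Tyr): 1 synonymous substitution.
Codon 4 (TCA, Ser): 3 synonymous substitutions.
Total: 3 + 2 + 1 + 3 = 9.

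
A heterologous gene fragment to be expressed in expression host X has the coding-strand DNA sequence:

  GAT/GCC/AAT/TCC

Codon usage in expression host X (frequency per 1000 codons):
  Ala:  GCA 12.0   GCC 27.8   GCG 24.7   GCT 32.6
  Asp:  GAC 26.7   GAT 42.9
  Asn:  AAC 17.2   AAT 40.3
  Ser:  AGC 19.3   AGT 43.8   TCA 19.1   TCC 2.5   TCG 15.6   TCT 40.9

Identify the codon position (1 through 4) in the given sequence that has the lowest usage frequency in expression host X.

4

Codon 1 GAT (Asp): 42.9 per 1000.
Codon 2 GCC (Ala): 27.8 per 1000.
Codon 3 AAT (Asn): 40.3 per 1000.
Codon 4 TCC (Ser): 2.5 per 1000.
Lowest frequency is 2.5 at codon 4.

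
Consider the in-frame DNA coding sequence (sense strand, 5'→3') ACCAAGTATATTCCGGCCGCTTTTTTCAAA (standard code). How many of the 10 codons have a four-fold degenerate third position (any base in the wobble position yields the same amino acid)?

4

Codon 1 ACC (Thr): third position 4-fold.
Codon 2 AAG (Lys): third position 2-fold.
Codon 3 TAT (Tyr): third position 2-fold.
Codon 4 ATT (Ile): third position 3-fold.
Codon 5 CCG (Pro): third position 4-fold.
Codon 6 GCC (Ala): third position 4-fold.
Codon 7 GCT (Ala): third position 4-fold.
Codon 8 TTT (Phe): third position 2-fold.
Codon 9 TTC (Phe): third position 2-fold.
Codon 10 AAA (Lys): third position 2-fold.
Four-fold degenerate third positions: 4.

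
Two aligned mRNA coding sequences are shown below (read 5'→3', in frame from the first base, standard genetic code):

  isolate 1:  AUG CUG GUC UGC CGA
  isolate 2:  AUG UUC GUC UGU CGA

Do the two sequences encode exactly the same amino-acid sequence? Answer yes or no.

no

Codon 1: AUG Met / AUG Met — identical.
Codon 2: CUG Leu / UUC Phe — nonsynonymous.
Codon 3: GUC Val / GUC Val — identical.
Codon 4: UGC Cys / UGU Cys — synonymous.
Codon 5: CGA Arg / CGA Arg — identical.
Nonsynonymous differences: 1 → different protein.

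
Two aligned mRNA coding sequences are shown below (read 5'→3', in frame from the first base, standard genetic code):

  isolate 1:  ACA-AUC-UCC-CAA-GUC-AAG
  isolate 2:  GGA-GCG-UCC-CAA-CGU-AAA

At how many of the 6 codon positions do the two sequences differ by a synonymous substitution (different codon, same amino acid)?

Codon 1: ACA Thr / GGA Gly — nonsynonymous.
Codon 2: AUC Ile / GCG Ala — nonsynonymous.
Codon 3: UCC Ser / UCC Ser — identical.
Codon 4: CAA Gln / CAA Gln — identical.
Codon 5: GUC Val / CGU Arg — nonsynonymous.
Codon 6: AAG Lys / AAA Lys — synonymous.
Synonymous differences: 1.

1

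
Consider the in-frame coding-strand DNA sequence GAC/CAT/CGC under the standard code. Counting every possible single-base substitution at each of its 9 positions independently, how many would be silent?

Codon 1 (GAC, Asp): 1 synonymous substitution.
Codon 2 (CAT, His): 1 synonymous substitution.
Codon 3 (CGC, Arg): 3 synonymous substitutions.
Total: 1 + 1 + 3 = 5.

5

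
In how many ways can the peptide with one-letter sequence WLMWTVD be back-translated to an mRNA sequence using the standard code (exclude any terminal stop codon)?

Trp: 1 codon.
Leu: 6 codons.
Met: 1 codon.
Trp: 1 codon.
Thr: 4 codons.
Val: 4 codons.
Asp: 2 codons.
1 × 6 × 1 × 1 × 4 × 4 × 2 = 192.

192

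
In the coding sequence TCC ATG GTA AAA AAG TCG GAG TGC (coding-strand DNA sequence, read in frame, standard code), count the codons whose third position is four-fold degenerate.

3

Codon 1 TCC (Ser): third position 4-fold.
Codon 2 ATG (Met): third position 1-fold.
Codon 3 GTA (Val): third position 4-fold.
Codon 4 AAA (Lys): third position 2-fold.
Codon 5 AAG (Lys): third position 2-fold.
Codon 6 TCG (Ser): third position 4-fold.
Codon 7 GAG (Glu): third position 2-fold.
Codon 8 TGC (Cys): third position 2-fold.
Four-fold degenerate third positions: 3.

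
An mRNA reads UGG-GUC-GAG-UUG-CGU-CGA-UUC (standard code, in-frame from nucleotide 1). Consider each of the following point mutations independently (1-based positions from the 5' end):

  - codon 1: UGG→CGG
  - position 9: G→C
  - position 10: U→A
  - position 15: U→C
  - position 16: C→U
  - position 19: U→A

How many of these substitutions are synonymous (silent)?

1

Codon 1: UGG (Trp) → CGG (Arg) — missense.
Codon 3: GAG (Glu) → GAC (Asp) — missense.
Codon 4: UUG (Leu) → AUG (Met) — missense.
Codon 5: CGU (Arg) → CGC (Arg) — synonymous.
Codon 6: CGA (Arg) → UGA (Stop) — nonsense.
Codon 7: UUC (Phe) → AUC (Ile) — missense.
Synonymous: 1 of 6.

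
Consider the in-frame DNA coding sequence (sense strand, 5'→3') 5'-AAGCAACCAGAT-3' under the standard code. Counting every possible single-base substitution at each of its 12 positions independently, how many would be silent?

6

Codon 1 (AAG, Lys): 1 synonymous substitution.
Codon 2 (CAA, Gln): 1 synonymous substitution.
Codon 3 (CCA, Pro): 3 synonymous substitutions.
Codon 4 (GAT, Asp): 1 synonymous substitution.
Total: 1 + 1 + 3 + 1 = 6.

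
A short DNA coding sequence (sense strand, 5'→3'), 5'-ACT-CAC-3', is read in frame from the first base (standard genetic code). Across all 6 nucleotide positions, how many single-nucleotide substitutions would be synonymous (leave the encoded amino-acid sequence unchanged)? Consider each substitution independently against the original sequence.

4

Codon 1 (ACT, Thr): 3 synonymous substitutions.
Codon 2 (CAC, His): 1 synonymous substitution.
Total: 3 + 1 = 4.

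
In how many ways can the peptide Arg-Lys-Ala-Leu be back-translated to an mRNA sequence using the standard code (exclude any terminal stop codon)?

Arg: 6 codons.
Lys: 2 codons.
Ala: 4 codons.
Leu: 6 codons.
6 × 2 × 4 × 6 = 288.

288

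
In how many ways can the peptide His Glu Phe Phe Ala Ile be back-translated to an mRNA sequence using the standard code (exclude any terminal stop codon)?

His: 2 codons.
Glu: 2 codons.
Phe: 2 codons.
Phe: 2 codons.
Ala: 4 codons.
Ile: 3 codons.
2 × 2 × 2 × 2 × 4 × 3 = 192.

192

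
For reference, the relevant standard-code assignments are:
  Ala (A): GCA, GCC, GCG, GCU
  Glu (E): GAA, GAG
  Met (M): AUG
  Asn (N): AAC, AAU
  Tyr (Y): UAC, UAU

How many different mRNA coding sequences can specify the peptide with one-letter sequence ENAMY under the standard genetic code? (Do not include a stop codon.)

Glu: 2 codons.
Asn: 2 codons.
Ala: 4 codons.
Met: 1 codon.
Tyr: 2 codons.
2 × 2 × 4 × 1 × 2 = 32.

32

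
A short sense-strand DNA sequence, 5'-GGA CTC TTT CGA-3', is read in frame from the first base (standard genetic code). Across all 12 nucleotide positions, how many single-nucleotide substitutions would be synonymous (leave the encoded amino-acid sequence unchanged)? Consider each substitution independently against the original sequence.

11

Codon 1 (GGA, Gly): 3 synonymous substitutions.
Codon 2 (CTC, Leu): 3 synonymous substitutions.
Codon 3 (TTT, Phe): 1 synonymous substitution.
Codon 4 (CGA, Arg): 4 synonymous substitutions.
Total: 3 + 3 + 1 + 4 = 11.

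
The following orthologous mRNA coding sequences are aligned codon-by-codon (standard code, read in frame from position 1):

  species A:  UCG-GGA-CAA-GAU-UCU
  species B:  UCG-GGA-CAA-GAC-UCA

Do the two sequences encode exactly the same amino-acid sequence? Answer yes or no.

Codon 1: UCG Ser / UCG Ser — identical.
Codon 2: GGA Gly / GGA Gly — identical.
Codon 3: CAA Gln / CAA Gln — identical.
Codon 4: GAU Asp / GAC Asp — synonymous.
Codon 5: UCU Ser / UCA Ser — synonymous.
Nonsynonymous differences: 0 → same protein.

yes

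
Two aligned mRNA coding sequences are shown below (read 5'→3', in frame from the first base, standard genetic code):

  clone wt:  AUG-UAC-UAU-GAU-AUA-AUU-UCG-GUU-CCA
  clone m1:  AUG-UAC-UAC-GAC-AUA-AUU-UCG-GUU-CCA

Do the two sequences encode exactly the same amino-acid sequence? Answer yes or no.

yes

Codon 1: AUG Met / AUG Met — identical.
Codon 2: UAC Tyr / UAC Tyr — identical.
Codon 3: UAU Tyr / UAC Tyr — synonymous.
Codon 4: GAU Asp / GAC Asp — synonymous.
Codon 5: AUA Ile / AUA Ile — identical.
Codon 6: AUU Ile / AUU Ile — identical.
Codon 7: UCG Ser / UCG Ser — identical.
Codon 8: GUU Val / GUU Val — identical.
Codon 9: CCA Pro / CCA Pro — identical.
Nonsynonymous differences: 0 → same protein.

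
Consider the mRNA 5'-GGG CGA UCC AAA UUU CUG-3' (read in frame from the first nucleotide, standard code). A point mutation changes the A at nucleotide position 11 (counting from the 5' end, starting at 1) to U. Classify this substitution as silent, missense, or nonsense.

missense

Position 11 falls in codon 4: AAA → Lys.
After the substitution the codon is AUA → Ile.
Lys ≠ Ile, so this is a missense mutation.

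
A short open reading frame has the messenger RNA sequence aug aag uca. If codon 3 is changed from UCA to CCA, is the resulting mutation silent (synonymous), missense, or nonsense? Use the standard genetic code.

Position 7 falls in codon 3: UCA → Ser.
After the substitution the codon is CCA → Pro.
Ser ≠ Pro, so this is a missense mutation.

missense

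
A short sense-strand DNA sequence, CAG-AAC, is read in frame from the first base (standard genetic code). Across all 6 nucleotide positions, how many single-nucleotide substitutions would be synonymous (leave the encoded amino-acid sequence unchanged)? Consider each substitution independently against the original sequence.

Codon 1 (CAG, Gln): 1 synonymous substitution.
Codon 2 (AAC, Asn): 1 synonymous substitution.
Total: 1 + 1 = 2.

2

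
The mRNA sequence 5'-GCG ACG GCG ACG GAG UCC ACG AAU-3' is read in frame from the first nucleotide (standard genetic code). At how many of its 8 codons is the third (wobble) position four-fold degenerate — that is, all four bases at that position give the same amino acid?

6

Codon 1 GCG (Ala): third position 4-fold.
Codon 2 ACG (Thr): third position 4-fold.
Codon 3 GCG (Ala): third position 4-fold.
Codon 4 ACG (Thr): third position 4-fold.
Codon 5 GAG (Glu): third position 2-fold.
Codon 6 UCC (Ser): third position 4-fold.
Codon 7 ACG (Thr): third position 4-fold.
Codon 8 AAU (Asn): third position 2-fold.
Four-fold degenerate third positions: 6.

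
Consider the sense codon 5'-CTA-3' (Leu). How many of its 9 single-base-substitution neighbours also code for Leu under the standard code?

Position 1: TTA → 1 synonymous.
Position 2: none → 0 synonymous.
Position 3: CTT, CTC, CTG → 3 synonymous.
Total: 1 + 0 + 3 = 4.

4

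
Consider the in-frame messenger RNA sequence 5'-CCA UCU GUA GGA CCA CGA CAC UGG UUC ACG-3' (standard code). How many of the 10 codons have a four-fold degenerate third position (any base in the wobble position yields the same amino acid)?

Codon 1 CCA (Pro): third position 4-fold.
Codon 2 UCU (Ser): third position 4-fold.
Codon 3 GUA (Val): third position 4-fold.
Codon 4 GGA (Gly): third position 4-fold.
Codon 5 CCA (Pro): third position 4-fold.
Codon 6 CGA (Arg): third position 4-fold.
Codon 7 CAC (His): third position 2-fold.
Codon 8 UGG (Trp): third position 1-fold.
Codon 9 UUC (Phe): third position 2-fold.
Codon 10 ACG (Thr): third position 4-fold.
Four-fold degenerate third positions: 7.

7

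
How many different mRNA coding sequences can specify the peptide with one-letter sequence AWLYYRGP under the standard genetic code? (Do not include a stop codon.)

9216

Ala: 4 codons.
Trp: 1 codon.
Leu: 6 codons.
Tyr: 2 codons.
Tyr: 2 codons.
Arg: 6 codons.
Gly: 4 codons.
Pro: 4 codons.
4 × 1 × 6 × 2 × 2 × 6 × 4 × 4 = 9216.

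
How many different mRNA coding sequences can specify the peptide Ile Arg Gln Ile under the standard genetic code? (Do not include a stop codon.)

Ile: 3 codons.
Arg: 6 codons.
Gln: 2 codons.
Ile: 3 codons.
3 × 6 × 2 × 3 = 108.

108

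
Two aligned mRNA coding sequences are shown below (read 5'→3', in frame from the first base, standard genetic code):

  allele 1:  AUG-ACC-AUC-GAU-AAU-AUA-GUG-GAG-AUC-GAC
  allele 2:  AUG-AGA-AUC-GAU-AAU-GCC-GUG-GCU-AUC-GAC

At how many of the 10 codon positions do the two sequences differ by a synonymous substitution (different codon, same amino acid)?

Codon 1: AUG Met / AUG Met — identical.
Codon 2: ACC Thr / AGA Arg — nonsynonymous.
Codon 3: AUC Ile / AUC Ile — identical.
Codon 4: GAU Asp / GAU Asp — identical.
Codon 5: AAU Asn / AAU Asn — identical.
Codon 6: AUA Ile / GCC Ala — nonsynonymous.
Codon 7: GUG Val / GUG Val — identical.
Codon 8: GAG Glu / GCU Ala — nonsynonymous.
Codon 9: AUC Ile / AUC Ile — identical.
Codon 10: GAC Asp / GAC Asp — identical.
Synonymous differences: 0.

0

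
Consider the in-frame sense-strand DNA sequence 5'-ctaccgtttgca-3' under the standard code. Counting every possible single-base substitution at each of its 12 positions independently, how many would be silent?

Codon 1 (CTA, Leu): 4 synonymous substitutions.
Codon 2 (CCG, Pro): 3 synonymous substitutions.
Codon 3 (TTT, Phe): 1 synonymous substitution.
Codon 4 (GCA, Ala): 3 synonymous substitutions.
Total: 4 + 3 + 1 + 3 = 11.

11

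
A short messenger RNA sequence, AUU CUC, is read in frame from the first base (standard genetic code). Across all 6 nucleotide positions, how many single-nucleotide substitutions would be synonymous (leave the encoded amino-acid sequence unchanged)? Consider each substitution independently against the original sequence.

Codon 1 (AUU, Ile): 2 synonymous substitutions.
Codon 2 (CUC, Leu): 3 synonymous substitutions.
Total: 2 + 3 = 5.

5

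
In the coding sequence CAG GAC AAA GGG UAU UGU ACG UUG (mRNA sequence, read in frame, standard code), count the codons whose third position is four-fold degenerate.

Codon 1 CAG (Gln): third position 2-fold.
Codon 2 GAC (Asp): third position 2-fold.
Codon 3 AAA (Lys): third position 2-fold.
Codon 4 GGG (Gly): third position 4-fold.
Codon 5 UAU (Tyr): third position 2-fold.
Codon 6 UGU (Cys): third position 2-fold.
Codon 7 ACG (Thr): third position 4-fold.
Codon 8 UUG (Leu): third position 2-fold.
Four-fold degenerate third positions: 2.

2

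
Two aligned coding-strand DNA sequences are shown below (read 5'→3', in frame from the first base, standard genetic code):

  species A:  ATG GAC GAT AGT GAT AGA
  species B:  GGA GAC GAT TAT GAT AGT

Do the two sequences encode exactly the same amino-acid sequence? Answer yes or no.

no

Codon 1: ATG Met / GGA Gly — nonsynonymous.
Codon 2: GAC Asp / GAC Asp — identical.
Codon 3: GAT Asp / GAT Asp — identical.
Codon 4: AGT Ser / TAT Tyr — nonsynonymous.
Codon 5: GAT Asp / GAT Asp — identical.
Codon 6: AGA Arg / AGT Ser — nonsynonymous.
Nonsynonymous differences: 3 → different protein.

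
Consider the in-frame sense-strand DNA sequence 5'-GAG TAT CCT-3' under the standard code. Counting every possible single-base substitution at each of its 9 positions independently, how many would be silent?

5

Codon 1 (GAG, Glu): 1 synonymous substitution.
Codon 2 (TAT, Tyr): 1 synonymous substitution.
Codon 3 (CCT, Pro): 3 synonymous substitutions.
Total: 1 + 1 + 3 = 5.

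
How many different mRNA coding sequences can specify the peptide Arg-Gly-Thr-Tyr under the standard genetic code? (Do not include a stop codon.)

192

Arg: 6 codons.
Gly: 4 codons.
Thr: 4 codons.
Tyr: 2 codons.
6 × 4 × 4 × 2 = 192.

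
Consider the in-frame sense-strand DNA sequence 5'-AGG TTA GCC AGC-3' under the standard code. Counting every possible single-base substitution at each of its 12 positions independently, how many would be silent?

Codon 1 (AGG, Arg): 2 synonymous substitutions.
Codon 2 (TTA, Leu): 2 synonymous substitutions.
Codon 3 (GCC, Ala): 3 synonymous substitutions.
Codon 4 (AGC, Ser): 1 synonymous substitution.
Total: 2 + 2 + 3 + 1 = 8.

8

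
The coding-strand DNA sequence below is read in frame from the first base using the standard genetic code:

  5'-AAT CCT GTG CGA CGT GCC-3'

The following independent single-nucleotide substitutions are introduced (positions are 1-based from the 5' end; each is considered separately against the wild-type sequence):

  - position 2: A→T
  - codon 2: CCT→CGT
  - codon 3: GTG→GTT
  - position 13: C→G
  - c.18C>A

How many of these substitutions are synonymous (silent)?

Codon 1: AAT (Asn) → ATT (Ile) — missense.
Codon 2: CCT (Pro) → CGT (Arg) — missense.
Codon 3: GTG (Val) → GTT (Val) — synonymous.
Codon 5: CGT (Arg) → GGT (Gly) — missense.
Codon 6: GCC (Ala) → GCA (Ala) — synonymous.
Synonymous: 2 of 5.

2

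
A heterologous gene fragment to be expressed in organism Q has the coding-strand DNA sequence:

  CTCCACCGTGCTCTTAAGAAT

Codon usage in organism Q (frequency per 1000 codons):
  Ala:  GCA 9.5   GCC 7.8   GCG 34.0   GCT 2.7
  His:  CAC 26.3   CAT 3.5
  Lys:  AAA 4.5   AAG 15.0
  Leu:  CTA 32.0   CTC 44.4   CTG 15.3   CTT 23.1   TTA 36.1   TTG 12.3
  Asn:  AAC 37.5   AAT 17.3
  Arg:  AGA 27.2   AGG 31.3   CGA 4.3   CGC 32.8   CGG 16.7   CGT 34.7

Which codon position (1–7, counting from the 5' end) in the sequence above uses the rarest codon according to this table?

4

Codon 1 CTC (Leu): 44.4 per 1000.
Codon 2 CAC (His): 26.3 per 1000.
Codon 3 CGT (Arg): 34.7 per 1000.
Codon 4 GCT (Ala): 2.7 per 1000.
Codon 5 CTT (Leu): 23.1 per 1000.
Codon 6 AAG (Lys): 15.0 per 1000.
Codon 7 AAT (Asn): 17.3 per 1000.
Lowest frequency is 2.7 at codon 4.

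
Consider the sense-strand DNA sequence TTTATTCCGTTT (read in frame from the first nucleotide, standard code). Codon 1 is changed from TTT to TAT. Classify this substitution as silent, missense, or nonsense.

Position 2 falls in codon 1: TTT → Phe.
After the substitution the codon is TAT → Tyr.
Phe ≠ Tyr, so this is a missense mutation.

missense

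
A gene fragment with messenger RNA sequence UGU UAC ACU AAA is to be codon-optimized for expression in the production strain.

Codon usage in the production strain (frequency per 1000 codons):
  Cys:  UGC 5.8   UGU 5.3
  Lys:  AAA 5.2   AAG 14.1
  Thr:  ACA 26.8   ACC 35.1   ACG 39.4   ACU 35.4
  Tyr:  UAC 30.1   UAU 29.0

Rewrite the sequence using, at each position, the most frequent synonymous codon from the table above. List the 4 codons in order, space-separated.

Codon 1 (Cys): best is UGC at 5.8.
Codon 2 (Tyr): best is UAC at 30.1.
Codon 3 (Thr): best is ACG at 39.4.
Codon 4 (Lys): best is AAG at 14.1.

UGC UAC ACG AAG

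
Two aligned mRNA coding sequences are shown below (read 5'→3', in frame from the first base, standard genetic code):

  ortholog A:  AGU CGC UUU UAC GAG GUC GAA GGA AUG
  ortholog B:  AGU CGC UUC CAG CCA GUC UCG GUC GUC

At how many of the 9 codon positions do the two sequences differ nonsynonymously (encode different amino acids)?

5

Codon 1: AGU Ser / AGU Ser — identical.
Codon 2: CGC Arg / CGC Arg — identical.
Codon 3: UUU Phe / UUC Phe — synonymous.
Codon 4: UAC Tyr / CAG Gln — nonsynonymous.
Codon 5: GAG Glu / CCA Pro — nonsynonymous.
Codon 6: GUC Val / GUC Val — identical.
Codon 7: GAA Glu / UCG Ser — nonsynonymous.
Codon 8: GGA Gly / GUC Val — nonsynonymous.
Codon 9: AUG Met / GUC Val — nonsynonymous.
Nonsynonymous differences: 5.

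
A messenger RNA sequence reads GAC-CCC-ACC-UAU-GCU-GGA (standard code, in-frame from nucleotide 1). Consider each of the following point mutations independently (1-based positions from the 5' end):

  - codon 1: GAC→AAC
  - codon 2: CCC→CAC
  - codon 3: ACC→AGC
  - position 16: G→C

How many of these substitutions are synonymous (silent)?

Codon 1: GAC (Asp) → AAC (Asn) — missense.
Codon 2: CCC (Pro) → CAC (His) — missense.
Codon 3: ACC (Thr) → AGC (Ser) — missense.
Codon 6: GGA (Gly) → CGA (Arg) — missense.
Synonymous: 0 of 4.

0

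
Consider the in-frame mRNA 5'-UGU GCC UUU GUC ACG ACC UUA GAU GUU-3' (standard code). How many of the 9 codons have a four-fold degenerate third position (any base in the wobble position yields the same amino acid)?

5

Codon 1 UGU (Cys): third position 2-fold.
Codon 2 GCC (Ala): third position 4-fold.
Codon 3 UUU (Phe): third position 2-fold.
Codon 4 GUC (Val): third position 4-fold.
Codon 5 ACG (Thr): third position 4-fold.
Codon 6 ACC (Thr): third position 4-fold.
Codon 7 UUA (Leu): third position 2-fold.
Codon 8 GAU (Asp): third position 2-fold.
Codon 9 GUU (Val): third position 4-fold.
Four-fold degenerate third positions: 5.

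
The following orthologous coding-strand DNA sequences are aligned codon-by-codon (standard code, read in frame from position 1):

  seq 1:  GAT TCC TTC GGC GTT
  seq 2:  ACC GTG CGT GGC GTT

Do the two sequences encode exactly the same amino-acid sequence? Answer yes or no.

no

Codon 1: GAT Asp / ACC Thr — nonsynonymous.
Codon 2: TCC Ser / GTG Val — nonsynonymous.
Codon 3: TTC Phe / CGT Arg — nonsynonymous.
Codon 4: GGC Gly / GGC Gly — identical.
Codon 5: GTT Val / GTT Val — identical.
Nonsynonymous differences: 3 → different protein.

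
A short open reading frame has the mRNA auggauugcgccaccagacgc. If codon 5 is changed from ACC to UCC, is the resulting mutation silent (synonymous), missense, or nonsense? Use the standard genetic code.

Position 13 falls in codon 5: ACC → Thr.
After the substitution the codon is UCC → Ser.
Thr ≠ Ser, so this is a missense mutation.

missense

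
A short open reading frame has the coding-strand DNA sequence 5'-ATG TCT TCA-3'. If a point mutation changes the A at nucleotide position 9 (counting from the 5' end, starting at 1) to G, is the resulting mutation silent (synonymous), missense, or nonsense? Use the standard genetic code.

silent

Position 9 falls in codon 3: TCA → Ser.
After the substitution the codon is TCG → Ser.
Both encode Ser, so the change is synonymous.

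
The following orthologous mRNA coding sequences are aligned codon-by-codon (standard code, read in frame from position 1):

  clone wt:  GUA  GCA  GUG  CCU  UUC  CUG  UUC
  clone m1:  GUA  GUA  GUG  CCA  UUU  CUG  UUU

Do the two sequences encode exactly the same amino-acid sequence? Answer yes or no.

Codon 1: GUA Val / GUA Val — identical.
Codon 2: GCA Ala / GUA Val — nonsynonymous.
Codon 3: GUG Val / GUG Val — identical.
Codon 4: CCU Pro / CCA Pro — synonymous.
Codon 5: UUC Phe / UUU Phe — synonymous.
Codon 6: CUG Leu / CUG Leu — identical.
Codon 7: UUC Phe / UUU Phe — synonymous.
Nonsynonymous differences: 1 → different protein.

no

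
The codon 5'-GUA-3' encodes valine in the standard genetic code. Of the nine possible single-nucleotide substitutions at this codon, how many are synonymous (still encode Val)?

3

Position 1: none → 0 synonymous.
Position 2: none → 0 synonymous.
Position 3: GUU, GUC, GUG → 3 synonymous.
Total: 0 + 0 + 3 = 3.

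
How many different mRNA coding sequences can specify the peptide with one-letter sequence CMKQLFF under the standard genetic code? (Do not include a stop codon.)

Cys: 2 codons.
Met: 1 codon.
Lys: 2 codons.
Gln: 2 codons.
Leu: 6 codons.
Phe: 2 codons.
Phe: 2 codons.
2 × 1 × 2 × 2 × 6 × 2 × 2 = 192.

192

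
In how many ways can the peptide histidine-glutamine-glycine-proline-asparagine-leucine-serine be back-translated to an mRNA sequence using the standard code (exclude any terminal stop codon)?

His: 2 codons.
Gln: 2 codons.
Gly: 4 codons.
Pro: 4 codons.
Asn: 2 codons.
Leu: 6 codons.
Ser: 6 codons.
2 × 2 × 4 × 4 × 2 × 6 × 6 = 4608.

4608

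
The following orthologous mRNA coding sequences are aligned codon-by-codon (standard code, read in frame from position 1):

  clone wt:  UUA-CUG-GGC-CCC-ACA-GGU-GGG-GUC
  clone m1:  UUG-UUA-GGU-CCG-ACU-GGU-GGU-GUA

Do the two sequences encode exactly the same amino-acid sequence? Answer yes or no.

Codon 1: UUA Leu / UUG Leu — synonymous.
Codon 2: CUG Leu / UUA Leu — synonymous.
Codon 3: GGC Gly / GGU Gly — synonymous.
Codon 4: CCC Pro / CCG Pro — synonymous.
Codon 5: ACA Thr / ACU Thr — synonymous.
Codon 6: GGU Gly / GGU Gly — identical.
Codon 7: GGG Gly / GGU Gly — synonymous.
Codon 8: GUC Val / GUA Val — synonymous.
Nonsynonymous differences: 0 → same protein.

yes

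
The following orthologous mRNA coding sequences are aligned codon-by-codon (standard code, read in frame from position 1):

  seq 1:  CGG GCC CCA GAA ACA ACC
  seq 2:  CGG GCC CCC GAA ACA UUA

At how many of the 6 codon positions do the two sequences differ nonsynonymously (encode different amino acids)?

Codon 1: CGG Arg / CGG Arg — identical.
Codon 2: GCC Ala / GCC Ala — identical.
Codon 3: CCA Pro / CCC Pro — synonymous.
Codon 4: GAA Glu / GAA Glu — identical.
Codon 5: ACA Thr / ACA Thr — identical.
Codon 6: ACC Thr / UUA Leu — nonsynonymous.
Nonsynonymous differences: 1.

1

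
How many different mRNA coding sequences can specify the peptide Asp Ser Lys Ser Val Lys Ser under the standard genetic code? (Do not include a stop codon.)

6912

Asp: 2 codons.
Ser: 6 codons.
Lys: 2 codons.
Ser: 6 codons.
Val: 4 codons.
Lys: 2 codons.
Ser: 6 codons.
2 × 6 × 2 × 6 × 4 × 2 × 6 = 6912.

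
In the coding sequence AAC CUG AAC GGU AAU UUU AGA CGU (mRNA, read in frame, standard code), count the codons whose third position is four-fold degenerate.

3

Codon 1 AAC (Asn): third position 2-fold.
Codon 2 CUG (Leu): third position 4-fold.
Codon 3 AAC (Asn): third position 2-fold.
Codon 4 GGU (Gly): third position 4-fold.
Codon 5 AAU (Asn): third position 2-fold.
Codon 6 UUU (Phe): third position 2-fold.
Codon 7 AGA (Arg): third position 2-fold.
Codon 8 CGU (Arg): third position 4-fold.
Four-fold degenerate third positions: 3.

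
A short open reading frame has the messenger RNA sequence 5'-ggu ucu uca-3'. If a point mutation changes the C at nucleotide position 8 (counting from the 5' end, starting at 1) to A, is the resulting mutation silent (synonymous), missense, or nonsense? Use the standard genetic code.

nonsense

Position 8 falls in codon 3: UCA → Ser.
After the substitution the codon is UAA → Stop.
The new codon is a stop codon, so this is a nonsense mutation.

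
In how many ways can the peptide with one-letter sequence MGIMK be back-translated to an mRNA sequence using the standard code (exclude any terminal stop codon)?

Met: 1 codon.
Gly: 4 codons.
Ile: 3 codons.
Met: 1 codon.
Lys: 2 codons.
1 × 4 × 3 × 1 × 2 = 24.

24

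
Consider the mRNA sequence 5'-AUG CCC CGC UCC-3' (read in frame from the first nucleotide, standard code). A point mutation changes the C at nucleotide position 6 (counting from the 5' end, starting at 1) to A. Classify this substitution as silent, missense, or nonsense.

silent

Position 6 falls in codon 2: CCC → Pro.
After the substitution the codon is CCA → Pro.
Both encode Pro, so the change is synonymous.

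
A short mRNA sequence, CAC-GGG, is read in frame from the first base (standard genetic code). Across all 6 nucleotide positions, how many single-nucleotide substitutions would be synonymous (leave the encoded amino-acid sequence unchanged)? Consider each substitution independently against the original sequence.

4

Codon 1 (CAC, His): 1 synonymous substitution.
Codon 2 (GGG, Gly): 3 synonymous substitutions.
Total: 1 + 3 = 4.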